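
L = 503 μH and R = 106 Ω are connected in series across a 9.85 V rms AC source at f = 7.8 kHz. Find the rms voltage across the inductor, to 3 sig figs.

2.23 V

ω = 2πf = 49010 rad/s
X_L = ωL = 24.7 Ω
Z = 106 + j24.7 Ω
|Z| = √(106² + 24.7²) = 109 Ω
I = V/|Z| = 90.5 mA
V_L = I·|Z_L| = 0.0905 × 24.7 = 2.23 V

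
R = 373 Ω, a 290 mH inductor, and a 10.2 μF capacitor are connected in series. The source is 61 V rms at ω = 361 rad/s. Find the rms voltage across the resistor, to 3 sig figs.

X_L = ωL = 105 Ω
X_C = 1/(ωC) = 272 Ω
Net reactance X = X_L − X_C = -167 Ω
Z = 373 − j167 Ω
|Z| = √(373² + 167²) = 409 Ω
I = V/|Z| = 149 mA
V_R = I·|Z_R| = 0.149 × 373 = 55.7 V

55.7 V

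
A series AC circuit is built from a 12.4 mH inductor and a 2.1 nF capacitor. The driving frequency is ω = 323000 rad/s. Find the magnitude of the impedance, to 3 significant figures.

X_L = ωL = 4010 Ω
X_C = 1/(ωC) = 1470 Ω
Net reactance X = X_L − X_C = 2530 Ω
Z = j2530 Ω
|Z| = √(0² + 2530²) = 2530 Ω

2530 Ω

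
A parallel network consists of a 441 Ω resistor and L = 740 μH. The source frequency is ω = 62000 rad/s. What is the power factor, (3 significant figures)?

0.103

X_L = ωL = 45.9 Ω
Parallel: admittances add. Y = 1/R + 1/(jωL)
Y = (0.00227 − j0.0218) S
|Y| = 0.0219 S → |Z| = 1/|Y| = 45.6 Ω, ∠Z = −∠Y = 84.1°
cos φ = cos(84.1°) = 0.103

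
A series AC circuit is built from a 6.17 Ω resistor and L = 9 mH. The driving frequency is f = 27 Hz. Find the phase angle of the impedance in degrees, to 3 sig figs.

ω = 2πf = 169.6 rad/s
X_L = ωL = 1.53 Ω
Z = 6.17 + j1.53 Ω
|Z| = √(6.17² + 1.53²) = 6.36 Ω
∠Z = arctan(1.53/6.17) = 13.9°

13.9°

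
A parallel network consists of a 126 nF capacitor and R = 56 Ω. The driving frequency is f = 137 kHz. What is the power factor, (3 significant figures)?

ω = 2πf = 860800 rad/s
X_C = 1/(ωC) = 9.22 Ω
Parallel: admittances add. Y = 1/R + jωC
Y = (0.0179 + j0.108) S
|Y| = 0.110 S → |Z| = 1/|Y| = 9.10 Ω, ∠Z = −∠Y = -80.7°
cos φ = cos(-80.7°) = 0.162

0.162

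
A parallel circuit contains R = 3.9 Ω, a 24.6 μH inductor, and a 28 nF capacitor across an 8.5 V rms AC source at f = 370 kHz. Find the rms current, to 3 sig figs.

2.22 A

ω = 2πf = 2.325e+06 rad/s
X_L = ωL = 57.2 Ω
X_C = 1/(ωC) = 15.4 Ω
Parallel: admittances add. Y = 1/R + 1/(jωL) + jωC
Y = (0.256 + j0.0476) S
|Y| = 0.261 S → |Z| = 1/|Y| = 3.83 Ω, ∠Z = −∠Y = -10.5°
I = V/|Z| = 8.5/3.83 = 2.22 A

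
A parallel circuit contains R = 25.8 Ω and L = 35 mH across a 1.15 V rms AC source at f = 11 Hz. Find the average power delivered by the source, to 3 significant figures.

51.3 mW

ω = 2πf = 69.12 rad/s
X_L = ωL = 2.42 Ω
Parallel: admittances add. Y = 1/R + 1/(jωL)
Y = (0.0388 − j0.413) S
|Y| = 0.415 S → |Z| = 1/|Y| = 2.41 Ω, ∠Z = −∠Y = 84.6°
I = V/|Z| = 477 mA
P = VI cos φ = 1.15 × 0.477 × cos(84.6°) = 51.3 mW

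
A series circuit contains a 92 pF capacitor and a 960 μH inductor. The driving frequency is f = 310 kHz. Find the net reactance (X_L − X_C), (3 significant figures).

ω = 2πf = 1.948e+06 rad/s
X_L = ωL = 1870 Ω
X_C = 1/(ωC) = 5580 Ω
X = 1870 − 5580 = -3710 Ω

-3710 Ω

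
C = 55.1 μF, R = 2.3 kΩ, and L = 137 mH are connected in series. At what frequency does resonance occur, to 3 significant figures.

57.9 Hz

ω₀ = 1/√(LC) = 1/√(0.137 × 5.51e-05) = 364.0 rad/s
f₀ = ω₀/(2π) = 57.9 Hz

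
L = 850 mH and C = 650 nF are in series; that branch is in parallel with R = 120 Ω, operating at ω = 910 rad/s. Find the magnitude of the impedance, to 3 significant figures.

119 Ω

X_L = ωL = 774 Ω
X_C = 1/(ωC) = 1690 Ω
Branch 1: Z₁ = R = 120 Ω
Branch 2 (series LC): Z₂ = j(X_L − X_C) = −j917 Ω
Parallel: Z = Z₁Z₂/(Z₁+Z₂), |Z| = 119 Ω, ∠Z = -7.45°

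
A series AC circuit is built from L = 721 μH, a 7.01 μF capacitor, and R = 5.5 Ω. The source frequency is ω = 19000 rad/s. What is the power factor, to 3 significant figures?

0.664

X_L = ωL = 13.7 Ω
X_C = 1/(ωC) = 7.51 Ω
Net reactance X = X_L − X_C = 6.19 Ω
Z = 5.50 + j6.19 Ω
|Z| = √(5.50² + 6.19²) = 8.28 Ω
∠Z = arctan(6.19/5.50) = 48.4°
cos φ = cos(48.4°) = 0.664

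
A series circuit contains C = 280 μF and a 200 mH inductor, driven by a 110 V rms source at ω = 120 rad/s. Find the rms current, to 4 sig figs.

X_L = ωL = 24.00 Ω
X_C = 1/(ωC) = 29.76 Ω
Net reactance X = X_L − X_C = -5.762 Ω
Z = − j5.762 Ω
|Z| = √(0² + 5.762²) = 5.762 Ω
I = V/|Z| = 110/5.762 = 19.09 A

19.09 A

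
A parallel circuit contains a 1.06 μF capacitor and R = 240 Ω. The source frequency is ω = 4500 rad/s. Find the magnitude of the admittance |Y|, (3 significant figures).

X_C = 1/(ωC) = 210 Ω
Parallel: admittances add. Y = 1/R + jωC
Y = (0.00417 + j0.00477) S
|Y| = 0.00633 S → |Z| = 1/|Y| = 158 Ω, ∠Z = −∠Y = -48.9°

6.33 mS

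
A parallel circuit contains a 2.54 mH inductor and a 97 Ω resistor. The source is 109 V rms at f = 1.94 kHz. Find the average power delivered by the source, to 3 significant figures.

122 W

ω = 2πf = 12190 rad/s
X_L = ωL = 31.0 Ω
Parallel: admittances add. Y = 1/R + 1/(jωL)
Y = (0.0103 − j0.0323) S
|Y| = 0.0339 S → |Z| = 1/|Y| = 29.5 Ω, ∠Z = −∠Y = 72.3°
I = V/|Z| = 3.70 A
P = VI cos φ = 109 × 3.70 × cos(72.3°) = 122 W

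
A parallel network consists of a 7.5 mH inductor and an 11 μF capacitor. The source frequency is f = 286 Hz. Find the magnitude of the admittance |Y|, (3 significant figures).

ω = 2πf = 1797 rad/s
X_L = ωL = 13.5 Ω
X_C = 1/(ωC) = 50.6 Ω
Parallel: admittances add. Y = 1/(jωL) + jωC
Y = (0 − j0.0544) S
|Y| = 0.0544 S → |Z| = 1/|Y| = 18.4 Ω, ∠Z = −∠Y = 90.0°

54.4 mS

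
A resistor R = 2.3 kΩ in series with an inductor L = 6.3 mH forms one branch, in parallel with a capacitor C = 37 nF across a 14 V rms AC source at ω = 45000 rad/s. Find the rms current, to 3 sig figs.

23.4 mA

X_L = ωL = 284 Ω
X_C = 1/(ωC) = 601 Ω
Branch 1 (R+jX_L): Z₁ = 2300 + j284 Ω, |Z₁| = 2320 Ω
Branch 2 (−jX_C): Z₂ = −j601 Ω
Parallel: Z = Z₁Z₂/(Z₁+Z₂), |Z| = 599 Ω, ∠Z = -75.1°
I = V/|Z| = 14/599 = 23.4 mA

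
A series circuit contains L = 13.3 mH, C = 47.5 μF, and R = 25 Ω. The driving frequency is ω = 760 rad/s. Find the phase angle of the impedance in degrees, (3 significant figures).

X_L = ωL = 10.1 Ω
X_C = 1/(ωC) = 27.7 Ω
Net reactance X = X_L − X_C = -17.6 Ω
Z = 25.0 − j17.6 Ω
|Z| = √(25.0² + 17.6²) = 30.6 Ω
∠Z = arctan(-17.6/25.0) = -35.1°

-35.1°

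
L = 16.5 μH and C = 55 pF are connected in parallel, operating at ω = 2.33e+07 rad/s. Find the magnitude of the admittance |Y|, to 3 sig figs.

X_L = ωL = 384 Ω
X_C = 1/(ωC) = 780 Ω
Parallel: admittances add. Y = 1/(jωL) + jωC
Y = (0 − j0.00132) S
|Y| = 0.00132 S → |Z| = 1/|Y| = 758 Ω, ∠Z = −∠Y = 90.0°

1.32 mS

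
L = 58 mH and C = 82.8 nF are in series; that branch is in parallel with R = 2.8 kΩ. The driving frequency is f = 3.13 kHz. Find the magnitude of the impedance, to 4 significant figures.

517.5 Ω

ω = 2πf = 19670 rad/s
X_L = ωL = 1141 Ω
X_C = 1/(ωC) = 614.1 Ω
Branch 1: Z₁ = R = 2800 Ω
Branch 2 (series LC): Z₂ = j(X_L − X_C) = j526.5 Ω
Parallel: Z = Z₁Z₂/(Z₁+Z₂), |Z| = 517.5 Ω, ∠Z = 79.35°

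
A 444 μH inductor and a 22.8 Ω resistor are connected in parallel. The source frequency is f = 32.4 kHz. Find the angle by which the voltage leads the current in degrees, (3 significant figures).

14.2°

ω = 2πf = 203600 rad/s
X_L = ωL = 90.4 Ω
Parallel: admittances add. Y = 1/R + 1/(jωL)
Y = (0.0439 − j0.0111) S
|Y| = 0.0452 S → |Z| = 1/|Y| = 22.1 Ω, ∠Z = −∠Y = 14.2°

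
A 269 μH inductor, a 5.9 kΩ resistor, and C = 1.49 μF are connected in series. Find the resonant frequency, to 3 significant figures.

7.95 kHz

ω₀ = 1/√(LC) = 1/√(0.000269 × 1.49e-06) = 49950 rad/s
f₀ = ω₀/(2π) = 7.95 kHz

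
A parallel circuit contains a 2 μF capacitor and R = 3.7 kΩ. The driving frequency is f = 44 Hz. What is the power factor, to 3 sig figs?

ω = 2πf = 276.5 rad/s
X_C = 1/(ωC) = 1810 Ω
Parallel: admittances add. Y = 1/R + jωC
Y = (0.000270 + j0.000553) S
|Y| = 0.000615 S → |Z| = 1/|Y| = 1620 Ω, ∠Z = −∠Y = -64.0°
cos φ = cos(-64.0°) = 0.439

0.439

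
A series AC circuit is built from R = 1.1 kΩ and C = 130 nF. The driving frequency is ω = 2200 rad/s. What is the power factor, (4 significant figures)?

0.3001

X_C = 1/(ωC) = 3497 Ω
Z = 1100 − j3497 Ω
|Z| = √(1100² + 3497²) = 3665 Ω
∠Z = arctan(-3497/1100) = -72.54°
cos φ = cos(-72.54°) = 0.3001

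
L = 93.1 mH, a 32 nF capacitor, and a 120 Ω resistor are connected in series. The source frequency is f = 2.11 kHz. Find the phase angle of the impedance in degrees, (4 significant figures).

-83.90°

ω = 2πf = 13260 rad/s
X_L = ωL = 1234 Ω
X_C = 1/(ωC) = 2357 Ω
Net reactance X = X_L − X_C = -1123 Ω
Z = 120.0 − j1123 Ω
|Z| = √(120.0² + 1123²) = 1129 Ω
∠Z = arctan(-1123/120.0) = -83.90°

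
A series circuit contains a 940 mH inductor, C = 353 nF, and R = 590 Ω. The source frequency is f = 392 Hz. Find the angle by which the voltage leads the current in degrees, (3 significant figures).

63.1°

ω = 2πf = 2463 rad/s
X_L = ωL = 2320 Ω
X_C = 1/(ωC) = 1150 Ω
Net reactance X = X_L − X_C = 1170 Ω
Z = 590 + j1170 Ω
|Z| = √(590² + 1170²) = 1310 Ω
∠Z = arctan(1170/590) = 63.1°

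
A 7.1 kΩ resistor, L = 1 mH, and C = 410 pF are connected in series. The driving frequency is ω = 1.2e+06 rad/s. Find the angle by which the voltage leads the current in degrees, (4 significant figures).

X_L = ωL = 1200 Ω
X_C = 1/(ωC) = 2033 Ω
Net reactance X = X_L − X_C = -832.5 Ω
Z = 7100 − j832.5 Ω
|Z| = √(7100² + 832.5²) = 7149 Ω
∠Z = arctan(-832.5/7100) = -6.688°

-6.688°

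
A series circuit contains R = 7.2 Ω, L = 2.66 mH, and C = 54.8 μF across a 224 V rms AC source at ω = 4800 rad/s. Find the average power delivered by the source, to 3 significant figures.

2.73 kW

X_L = ωL = 12.8 Ω
X_C = 1/(ωC) = 3.80 Ω
Net reactance X = X_L − X_C = 8.97 Ω
Z = 7.20 + j8.97 Ω
|Z| = √(7.20² + 8.97²) = 11.5 Ω
∠Z = arctan(8.97/7.20) = 51.2°
I = V/|Z| = 19.5 A
P = VI cos φ = 224 × 19.5 × cos(51.2°) = 2.73 kW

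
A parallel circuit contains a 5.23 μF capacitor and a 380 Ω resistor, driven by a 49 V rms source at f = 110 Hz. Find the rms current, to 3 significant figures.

219 mA

ω = 2πf = 691.2 rad/s
X_C = 1/(ωC) = 277 Ω
Parallel: admittances add. Y = 1/R + jωC
Y = (0.00263 + j0.00361) S
|Y| = 0.00447 S → |Z| = 1/|Y| = 224 Ω, ∠Z = −∠Y = -53.9°
I = V/|Z| = 49/224 = 219 mA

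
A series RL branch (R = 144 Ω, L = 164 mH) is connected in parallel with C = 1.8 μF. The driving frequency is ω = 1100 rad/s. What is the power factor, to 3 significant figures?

X_L = ωL = 180 Ω
X_C = 1/(ωC) = 505 Ω
Branch 1 (R+jX_L): Z₁ = 144 + j180 Ω, |Z₁| = 231 Ω
Branch 2 (−jX_C): Z₂ = −j505 Ω
Parallel: Z = Z₁Z₂/(Z₁+Z₂), |Z| = 328 Ω, ∠Z = 27.5°
cos φ = cos(27.5°) = 0.887

0.887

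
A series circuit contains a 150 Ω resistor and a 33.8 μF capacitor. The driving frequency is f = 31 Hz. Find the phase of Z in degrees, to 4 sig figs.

ω = 2πf = 194.8 rad/s
X_C = 1/(ωC) = 151.9 Ω
Z = 150.0 − j151.9 Ω
|Z| = √(150.0² + 151.9²) = 213.5 Ω
∠Z = arctan(-151.9/150.0) = -45.36°

-45.36°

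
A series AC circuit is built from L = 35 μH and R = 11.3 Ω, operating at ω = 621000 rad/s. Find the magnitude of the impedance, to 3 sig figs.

X_L = ωL = 21.7 Ω
Z = 11.3 + j21.7 Ω
|Z| = √(11.3² + 21.7²) = 24.5 Ω

24.5 Ω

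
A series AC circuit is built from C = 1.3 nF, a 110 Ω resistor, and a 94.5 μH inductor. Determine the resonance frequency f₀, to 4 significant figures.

454.1 kHz

ω₀ = 1/√(LC) = 1/√(9.45e-05 × 1.3e-09) = 2.853e+06 rad/s
f₀ = ω₀/(2π) = 454.1 kHz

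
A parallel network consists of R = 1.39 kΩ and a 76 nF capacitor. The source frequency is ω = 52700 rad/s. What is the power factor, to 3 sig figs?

X_C = 1/(ωC) = 250 Ω
Parallel: admittances add. Y = 1/R + jωC
Y = (0.000719 + j0.00401) S
|Y| = 0.00407 S → |Z| = 1/|Y| = 246 Ω, ∠Z = −∠Y = -79.8°
cos φ = cos(-79.8°) = 0.177

0.177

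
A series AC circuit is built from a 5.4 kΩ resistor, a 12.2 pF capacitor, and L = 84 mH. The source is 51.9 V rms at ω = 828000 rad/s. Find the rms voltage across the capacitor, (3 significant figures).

172 V

X_L = ωL = 69600 Ω
X_C = 1/(ωC) = 99000 Ω
Net reactance X = X_L − X_C = -29400 Ω
Z = 5400 − j29400 Ω
|Z| = √(5400² + 29400²) = 29900 Ω
I = V/|Z| = 1.73 mA
V_C = I·|Z_C| = 0.00173 × 99000 = 172 V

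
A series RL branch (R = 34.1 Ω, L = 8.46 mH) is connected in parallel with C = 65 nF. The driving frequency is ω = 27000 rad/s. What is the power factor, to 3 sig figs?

X_L = ωL = 228 Ω
X_C = 1/(ωC) = 570 Ω
Branch 1 (R+jX_L): Z₁ = 34.1 + j228 Ω, |Z₁| = 231 Ω
Branch 2 (−jX_C): Z₂ = −j570 Ω
Parallel: Z = Z₁Z₂/(Z₁+Z₂), |Z| = 384 Ω, ∠Z = 75.8°
cos φ = cos(75.8°) = 0.245

0.245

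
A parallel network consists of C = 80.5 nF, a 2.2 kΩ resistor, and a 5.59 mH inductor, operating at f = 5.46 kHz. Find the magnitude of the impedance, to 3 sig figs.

401 Ω

ω = 2πf = 34310 rad/s
X_L = ωL = 192 Ω
X_C = 1/(ωC) = 362 Ω
Parallel: admittances add. Y = 1/R + 1/(jωL) + jωC
Y = (0.000455 − j0.00245) S
|Y| = 0.00249 S → |Z| = 1/|Y| = 401 Ω, ∠Z = −∠Y = 79.5°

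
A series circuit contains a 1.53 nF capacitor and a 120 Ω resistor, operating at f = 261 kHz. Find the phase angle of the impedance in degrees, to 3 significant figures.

ω = 2πf = 1.64e+06 rad/s
X_C = 1/(ωC) = 399 Ω
Z = 120 − j399 Ω
|Z| = √(120² + 399²) = 416 Ω
∠Z = arctan(-399/120) = -73.2°

-73.2°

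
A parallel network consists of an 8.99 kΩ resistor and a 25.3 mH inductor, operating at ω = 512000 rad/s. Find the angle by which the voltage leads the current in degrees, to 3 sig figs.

X_L = ωL = 13000 Ω
Parallel: admittances add. Y = 1/R + 1/(jωL)
Y = (0.000111 − j7.72e-05) S
|Y| = 0.000135 S → |Z| = 1/|Y| = 7390 Ω, ∠Z = −∠Y = 34.8°

34.8°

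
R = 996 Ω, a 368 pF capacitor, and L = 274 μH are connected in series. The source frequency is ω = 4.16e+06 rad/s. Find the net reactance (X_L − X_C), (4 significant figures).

X_L = ωL = 1140 Ω
X_C = 1/(ωC) = 653.2 Ω
X = 1140 − 653.2 = 486.6 Ω

486.6 Ω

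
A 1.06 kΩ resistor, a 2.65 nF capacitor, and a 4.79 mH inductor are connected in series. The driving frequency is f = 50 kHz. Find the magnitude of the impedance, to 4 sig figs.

ω = 2πf = 314200 rad/s
X_L = ωL = 1505 Ω
X_C = 1/(ωC) = 1201 Ω
Net reactance X = X_L − X_C = 303.7 Ω
Z = 1060 + j303.7 Ω
|Z| = √(1060² + 303.7²) = 1103 Ω

1103 Ω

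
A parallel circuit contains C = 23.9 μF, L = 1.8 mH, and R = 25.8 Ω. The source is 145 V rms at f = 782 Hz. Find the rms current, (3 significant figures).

ω = 2πf = 4913 rad/s
X_L = ωL = 8.84 Ω
X_C = 1/(ωC) = 8.52 Ω
Parallel: admittances add. Y = 1/R + 1/(jωL) + jωC
Y = (0.0388 + j0.00436) S
|Y| = 0.0390 S → |Z| = 1/|Y| = 25.6 Ω, ∠Z = −∠Y = -6.42°
I = V/|Z| = 145/25.6 = 5.66 A

5.66 A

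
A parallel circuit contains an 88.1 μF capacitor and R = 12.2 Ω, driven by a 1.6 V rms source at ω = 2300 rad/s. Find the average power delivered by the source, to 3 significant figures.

210 mW

X_C = 1/(ωC) = 4.94 Ω
Parallel: admittances add. Y = 1/R + jωC
Y = (0.0820 + j0.203) S
|Y| = 0.219 S → |Z| = 1/|Y| = 4.57 Ω, ∠Z = −∠Y = -68.0°
I = V/|Z| = 350 mA
P = VI cos φ = 1.6 × 0.350 × cos(-68.0°) = 210 mW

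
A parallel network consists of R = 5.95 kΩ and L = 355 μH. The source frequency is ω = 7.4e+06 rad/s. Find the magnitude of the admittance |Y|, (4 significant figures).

X_L = ωL = 2627 Ω
Parallel: admittances add. Y = 1/R + 1/(jωL)
Y = (0.0001681 − j0.0003807) S
|Y| = 0.0004161 S → |Z| = 1/|Y| = 2403 Ω, ∠Z = −∠Y = 66.18°

416.1 μS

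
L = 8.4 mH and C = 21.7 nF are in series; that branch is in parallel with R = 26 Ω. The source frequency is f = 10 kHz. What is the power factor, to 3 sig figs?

ω = 2πf = 62830 rad/s
X_L = ωL = 528 Ω
X_C = 1/(ωC) = 733 Ω
Branch 1: Z₁ = R = 26.0 Ω
Branch 2 (series LC): Z₂ = j(X_L − X_C) = −j206 Ω
Parallel: Z = Z₁Z₂/(Z₁+Z₂), |Z| = 25.8 Ω, ∠Z = -7.21°
cos φ = cos(-7.21°) = 0.992

0.992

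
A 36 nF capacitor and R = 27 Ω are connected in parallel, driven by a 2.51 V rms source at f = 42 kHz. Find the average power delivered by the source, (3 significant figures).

ω = 2πf = 263900 rad/s
X_C = 1/(ωC) = 105 Ω
Parallel: admittances add. Y = 1/R + jωC
Y = (0.0370 + j0.00950) S
|Y| = 0.0382 S → |Z| = 1/|Y| = 26.2 Ω, ∠Z = −∠Y = -14.4°
I = V/|Z| = 96.0 mA
P = VI cos φ = 2.51 × 0.0960 × cos(-14.4°) = 233 mW

233 mW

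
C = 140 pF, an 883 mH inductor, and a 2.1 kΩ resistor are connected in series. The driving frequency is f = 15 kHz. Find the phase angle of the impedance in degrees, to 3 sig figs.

ω = 2πf = 94250 rad/s
X_L = ωL = 83200 Ω
X_C = 1/(ωC) = 75800 Ω
Net reactance X = X_L − X_C = 7430 Ω
Z = 2100 + j7430 Ω
|Z| = √(2100² + 7430²) = 7720 Ω
∠Z = arctan(7430/2100) = 74.2°

74.2°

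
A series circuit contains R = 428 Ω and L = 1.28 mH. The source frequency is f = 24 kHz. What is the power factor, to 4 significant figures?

0.9116

ω = 2πf = 150800 rad/s
X_L = ωL = 193.0 Ω
Z = 428.0 + j193.0 Ω
|Z| = √(428.0² + 193.0²) = 469.5 Ω
∠Z = arctan(193.0/428.0) = 24.27°
cos φ = cos(24.27°) = 0.9116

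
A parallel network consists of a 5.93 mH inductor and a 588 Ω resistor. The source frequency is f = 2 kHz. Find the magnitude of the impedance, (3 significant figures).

ω = 2πf = 12570 rad/s
X_L = ωL = 74.5 Ω
Parallel: admittances add. Y = 1/R + 1/(jωL)
Y = (0.00170 − j0.0134) S
|Y| = 0.0135 S → |Z| = 1/|Y| = 73.9 Ω, ∠Z = −∠Y = 82.8°

73.9 Ω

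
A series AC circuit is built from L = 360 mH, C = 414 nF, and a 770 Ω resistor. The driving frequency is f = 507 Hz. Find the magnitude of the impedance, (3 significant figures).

862 Ω

ω = 2πf = 3186 rad/s
X_L = ωL = 1150 Ω
X_C = 1/(ωC) = 758 Ω
Net reactance X = X_L − X_C = 389 Ω
Z = 770 + j389 Ω
|Z| = √(770² + 389²) = 862 Ω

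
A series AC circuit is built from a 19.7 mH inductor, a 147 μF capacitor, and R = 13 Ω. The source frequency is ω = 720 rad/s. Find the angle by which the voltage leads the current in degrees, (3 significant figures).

20.0°

X_L = ωL = 14.2 Ω
X_C = 1/(ωC) = 9.45 Ω
Net reactance X = X_L − X_C = 4.74 Ω
Z = 13.0 + j4.74 Ω
|Z| = √(13.0² + 4.74²) = 13.8 Ω
∠Z = arctan(4.74/13.0) = 20.0°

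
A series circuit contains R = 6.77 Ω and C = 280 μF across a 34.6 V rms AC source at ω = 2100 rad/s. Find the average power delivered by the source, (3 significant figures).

166 W

X_C = 1/(ωC) = 1.70 Ω
Z = 6.77 − j1.70 Ω
|Z| = √(6.77² + 1.70²) = 6.98 Ω
∠Z = arctan(-1.70/6.77) = -14.1°
I = V/|Z| = 4.96 A
P = VI cos φ = 34.6 × 4.96 × cos(-14.1°) = 166 W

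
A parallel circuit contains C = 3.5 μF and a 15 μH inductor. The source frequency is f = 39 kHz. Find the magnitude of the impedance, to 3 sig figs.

1.71 Ω

ω = 2πf = 245000 rad/s
X_L = ωL = 3.68 Ω
X_C = 1/(ωC) = 1.17 Ω
Parallel: admittances add. Y = 1/(jωL) + jωC
Y = (0 + j0.586) S
|Y| = 0.586 S → |Z| = 1/|Y| = 1.71 Ω, ∠Z = −∠Y = -90.0°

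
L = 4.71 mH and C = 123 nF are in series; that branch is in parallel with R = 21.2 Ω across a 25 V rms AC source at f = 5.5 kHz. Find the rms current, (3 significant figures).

1.23 A

ω = 2πf = 34560 rad/s
X_L = ωL = 163 Ω
X_C = 1/(ωC) = 235 Ω
Branch 1: Z₁ = R = 21.2 Ω
Branch 2 (series LC): Z₂ = j(X_L − X_C) = −j72.5 Ω
Parallel: Z = Z₁Z₂/(Z₁+Z₂), |Z| = 20.3 Ω, ∠Z = -16.3°
I = V/|Z| = 25/20.3 = 1.23 A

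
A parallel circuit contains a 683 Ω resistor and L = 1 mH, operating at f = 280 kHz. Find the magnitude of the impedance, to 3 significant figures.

637 Ω

ω = 2πf = 1.759e+06 rad/s
X_L = ωL = 1760 Ω
Parallel: admittances add. Y = 1/R + 1/(jωL)
Y = (0.00146 − j0.000568) S
|Y| = 0.00157 S → |Z| = 1/|Y| = 637 Ω, ∠Z = −∠Y = 21.2°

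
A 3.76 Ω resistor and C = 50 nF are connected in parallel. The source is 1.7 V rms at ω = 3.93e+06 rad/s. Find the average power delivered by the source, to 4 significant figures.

768.6 mW

X_C = 1/(ωC) = 5.089 Ω
Parallel: admittances add. Y = 1/R + jωC
Y = (0.2660 + j0.1965) S
|Y| = 0.3307 S → |Z| = 1/|Y| = 3.024 Ω, ∠Z = −∠Y = -36.46°
I = V/|Z| = 562.1 mA
P = VI cos φ = 1.7 × 0.5621 × cos(-36.46°) = 768.6 mW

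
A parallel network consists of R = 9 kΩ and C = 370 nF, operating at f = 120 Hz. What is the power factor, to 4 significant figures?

ω = 2πf = 754.0 rad/s
X_C = 1/(ωC) = 3585 Ω
Parallel: admittances add. Y = 1/R + jωC
Y = (0.0001111 + j0.0002790) S
|Y| = 0.0003003 S → |Z| = 1/|Y| = 3330 Ω, ∠Z = −∠Y = -68.28°
cos φ = cos(-68.28°) = 0.3700

0.3700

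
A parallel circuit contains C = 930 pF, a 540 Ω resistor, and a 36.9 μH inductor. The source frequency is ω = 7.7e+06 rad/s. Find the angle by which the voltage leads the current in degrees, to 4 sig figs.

X_L = ωL = 284.1 Ω
X_C = 1/(ωC) = 139.6 Ω
Parallel: admittances add. Y = 1/R + 1/(jωL) + jωC
Y = (0.001852 + j0.003641) S
|Y| = 0.004085 S → |Z| = 1/|Y| = 244.8 Ω, ∠Z = −∠Y = -63.04°

-63.04°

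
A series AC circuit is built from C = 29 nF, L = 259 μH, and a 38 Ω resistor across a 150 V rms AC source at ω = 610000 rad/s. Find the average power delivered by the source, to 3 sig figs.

X_L = ωL = 158 Ω
X_C = 1/(ωC) = 56.5 Ω
Net reactance X = X_L − X_C = 101 Ω
Z = 38.0 + j101 Ω
|Z| = √(38.0² + 101²) = 108 Ω
∠Z = arctan(101/38.0) = 69.5°
I = V/|Z| = 1.38 A
P = VI cos φ = 150 × 1.38 × cos(69.5°) = 72.8 W

72.8 W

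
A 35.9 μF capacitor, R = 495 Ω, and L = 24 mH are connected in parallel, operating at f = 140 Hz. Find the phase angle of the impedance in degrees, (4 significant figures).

82.71°

ω = 2πf = 879.6 rad/s
X_L = ωL = 21.11 Ω
X_C = 1/(ωC) = 31.67 Ω
Parallel: admittances add. Y = 1/R + 1/(jωL) + jωC
Y = (0.002020 − j0.01579) S
|Y| = 0.01592 S → |Z| = 1/|Y| = 62.83 Ω, ∠Z = −∠Y = 82.71°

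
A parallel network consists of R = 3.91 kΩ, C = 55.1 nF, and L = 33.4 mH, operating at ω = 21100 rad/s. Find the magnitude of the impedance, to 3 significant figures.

X_L = ωL = 705 Ω
X_C = 1/(ωC) = 860 Ω
Parallel: admittances add. Y = 1/R + 1/(jωL) + jωC
Y = (0.000256 − j0.000256) S
|Y| = 0.000362 S → |Z| = 1/|Y| = 2760 Ω, ∠Z = −∠Y = 45.1°

2760 Ω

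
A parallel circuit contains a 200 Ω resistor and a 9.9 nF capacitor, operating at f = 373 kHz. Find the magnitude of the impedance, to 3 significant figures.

42.1 Ω

ω = 2πf = 2.344e+06 rad/s
X_C = 1/(ωC) = 43.1 Ω
Parallel: admittances add. Y = 1/R + jωC
Y = (0.00500 + j0.0232) S
|Y| = 0.0237 S → |Z| = 1/|Y| = 42.1 Ω, ∠Z = −∠Y = -77.8°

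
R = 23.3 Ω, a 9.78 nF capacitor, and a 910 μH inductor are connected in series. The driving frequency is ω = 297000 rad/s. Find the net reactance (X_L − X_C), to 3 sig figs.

-74.0 Ω

X_L = ωL = 270 Ω
X_C = 1/(ωC) = 344 Ω
X = 270 − 344 = -74.0 Ω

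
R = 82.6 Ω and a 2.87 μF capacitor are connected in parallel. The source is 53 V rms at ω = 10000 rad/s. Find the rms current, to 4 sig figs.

1.651 A

X_C = 1/(ωC) = 34.84 Ω
Parallel: admittances add. Y = 1/R + jωC
Y = (0.01211 + j0.02870) S
|Y| = 0.03115 S → |Z| = 1/|Y| = 32.10 Ω, ∠Z = −∠Y = -67.13°
I = V/|Z| = 53/32.10 = 1.651 A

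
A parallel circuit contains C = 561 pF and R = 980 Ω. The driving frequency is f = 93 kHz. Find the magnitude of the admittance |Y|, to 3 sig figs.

ω = 2πf = 584300 rad/s
X_C = 1/(ωC) = 3050 Ω
Parallel: admittances add. Y = 1/R + jωC
Y = (0.00102 + j0.000328) S
|Y| = 0.00107 S → |Z| = 1/|Y| = 933 Ω, ∠Z = −∠Y = -17.8°

1.07 mS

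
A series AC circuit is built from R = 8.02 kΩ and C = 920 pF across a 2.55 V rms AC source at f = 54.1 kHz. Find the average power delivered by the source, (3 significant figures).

ω = 2πf = 339900 rad/s
X_C = 1/(ωC) = 3200 Ω
Z = 8020 − j3200 Ω
|Z| = √(8020² + 3200²) = 8630 Ω
∠Z = arctan(-3200/8020) = -21.7°
I = V/|Z| = 295 μA
P = VI cos φ = 2.55 × 0.000295 × cos(-21.7°) = 700 μW

700 μW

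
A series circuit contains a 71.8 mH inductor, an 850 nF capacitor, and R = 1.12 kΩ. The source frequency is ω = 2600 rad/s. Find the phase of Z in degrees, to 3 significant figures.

X_L = ωL = 187 Ω
X_C = 1/(ωC) = 452 Ω
Net reactance X = X_L − X_C = -266 Ω
Z = 1120 − j266 Ω
|Z| = √(1120² + 266²) = 1150 Ω
∠Z = arctan(-266/1120) = -13.4°

-13.4°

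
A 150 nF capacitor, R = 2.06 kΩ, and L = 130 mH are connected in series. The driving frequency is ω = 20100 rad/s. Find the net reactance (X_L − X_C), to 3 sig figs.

X_L = ωL = 2610 Ω
X_C = 1/(ωC) = 332 Ω
X = 2610 − 332 = 2280 Ω

2280 Ω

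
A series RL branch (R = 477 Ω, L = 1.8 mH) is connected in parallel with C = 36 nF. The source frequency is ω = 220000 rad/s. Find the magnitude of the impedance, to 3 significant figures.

143 Ω

X_L = ωL = 396 Ω
X_C = 1/(ωC) = 126 Ω
Branch 1 (R+jX_L): Z₁ = 477 + j396 Ω, |Z₁| = 620 Ω
Branch 2 (−jX_C): Z₂ = −j126 Ω
Parallel: Z = Z₁Z₂/(Z₁+Z₂), |Z| = 143 Ω, ∠Z = -79.8°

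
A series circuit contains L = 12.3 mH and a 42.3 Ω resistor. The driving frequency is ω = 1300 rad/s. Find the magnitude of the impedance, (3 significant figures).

45.2 Ω

X_L = ωL = 16.0 Ω
Z = 42.3 + j16.0 Ω
|Z| = √(42.3² + 16.0²) = 45.2 Ω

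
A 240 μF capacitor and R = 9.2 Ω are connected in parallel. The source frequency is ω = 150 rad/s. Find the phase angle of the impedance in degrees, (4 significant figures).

X_C = 1/(ωC) = 27.78 Ω
Parallel: admittances add. Y = 1/R + jωC
Y = (0.1087 + j0.03600) S
|Y| = 0.1145 S → |Z| = 1/|Y| = 8.733 Ω, ∠Z = −∠Y = -18.32°

-18.32°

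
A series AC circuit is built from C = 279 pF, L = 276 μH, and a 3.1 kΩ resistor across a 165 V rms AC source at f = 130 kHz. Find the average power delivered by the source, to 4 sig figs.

ω = 2πf = 816800 rad/s
X_L = ωL = 225.4 Ω
X_C = 1/(ωC) = 4388 Ω
Net reactance X = X_L − X_C = -4163 Ω
Z = 3100 − j4163 Ω
|Z| = √(3100² + 4163²) = 5190 Ω
∠Z = arctan(-4163/3100) = -53.32°
I = V/|Z| = 31.79 mA
P = VI cos φ = 165 × 0.03179 × cos(-53.32°) = 3.133 W

3.133 W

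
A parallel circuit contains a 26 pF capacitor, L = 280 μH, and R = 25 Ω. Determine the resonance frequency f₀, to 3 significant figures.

1.87 MHz

ω₀ = 1/√(LC) = 1/√(0.00028 × 2.6e-11) = 1.172e+07 rad/s
f₀ = ω₀/(2π) = 1.87 MHz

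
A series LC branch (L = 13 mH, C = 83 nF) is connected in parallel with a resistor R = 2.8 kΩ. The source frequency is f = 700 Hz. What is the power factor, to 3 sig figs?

ω = 2πf = 4398 rad/s
X_L = ωL = 57.2 Ω
X_C = 1/(ωC) = 2740 Ω
Branch 1: Z₁ = R = 2800 Ω
Branch 2 (series LC): Z₂ = j(X_L − X_C) = −j2680 Ω
Parallel: Z = Z₁Z₂/(Z₁+Z₂), |Z| = 1940 Ω, ∠Z = -46.2°
cos φ = cos(-46.2°) = 0.692

0.692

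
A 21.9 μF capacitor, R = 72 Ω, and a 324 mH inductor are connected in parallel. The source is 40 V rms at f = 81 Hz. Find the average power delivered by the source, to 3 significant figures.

ω = 2πf = 508.9 rad/s
X_L = ωL = 165 Ω
X_C = 1/(ωC) = 89.7 Ω
Parallel: admittances add. Y = 1/R + 1/(jωL) + jωC
Y = (0.0139 + j0.00508) S
|Y| = 0.0148 S → |Z| = 1/|Y| = 67.6 Ω, ∠Z = −∠Y = -20.1°
I = V/|Z| = 592 mA
P = VI cos φ = 40 × 0.592 × cos(-20.1°) = 22.2 W

22.2 W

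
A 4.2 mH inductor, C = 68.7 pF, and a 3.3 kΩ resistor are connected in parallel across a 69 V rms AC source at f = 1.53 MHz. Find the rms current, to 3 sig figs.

48.6 mA

ω = 2πf = 9.613e+06 rad/s
X_L = ωL = 40400 Ω
X_C = 1/(ωC) = 1510 Ω
Parallel: admittances add. Y = 1/R + 1/(jωL) + jωC
Y = (0.000303 + j0.000636) S
|Y| = 0.000704 S → |Z| = 1/|Y| = 1420 Ω, ∠Z = −∠Y = -64.5°
I = V/|Z| = 69/1420 = 48.6 mA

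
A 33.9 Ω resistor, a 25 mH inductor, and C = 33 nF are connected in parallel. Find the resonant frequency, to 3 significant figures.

ω₀ = 1/√(LC) = 1/√(0.025 × 3.3e-08) = 34820 rad/s
f₀ = ω₀/(2π) = 5.54 kHz

5.54 kHz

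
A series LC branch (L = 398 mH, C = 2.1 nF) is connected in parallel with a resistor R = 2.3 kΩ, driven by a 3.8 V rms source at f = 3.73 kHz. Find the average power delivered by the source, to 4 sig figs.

ω = 2πf = 23440 rad/s
X_L = ωL = 9328 Ω
X_C = 1/(ωC) = 20320 Ω
Branch 1: Z₁ = R = 2300 Ω
Branch 2 (series LC): Z₂ = j(X_L − X_C) = −j10990 Ω
Parallel: Z = Z₁Z₂/(Z₁+Z₂), |Z| = 2251 Ω, ∠Z = -11.82°
I = V/|Z| = 1.688 mA
P = VI cos φ = 3.8 × 0.001688 × cos(-11.82°) = 6.278 mW

6.278 mW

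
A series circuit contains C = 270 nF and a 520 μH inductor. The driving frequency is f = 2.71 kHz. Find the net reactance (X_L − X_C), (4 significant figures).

ω = 2πf = 17030 rad/s
X_L = ωL = 8.854 Ω
X_C = 1/(ωC) = 217.5 Ω
X = 8.854 − 217.5 = -208.7 Ω

-208.7 Ω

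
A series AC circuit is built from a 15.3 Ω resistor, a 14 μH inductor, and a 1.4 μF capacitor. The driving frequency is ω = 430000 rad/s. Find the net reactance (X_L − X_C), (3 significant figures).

X_L = ωL = 6.02 Ω
X_C = 1/(ωC) = 1.66 Ω
X = 6.02 − 1.66 = 4.36 Ω

4.36 Ω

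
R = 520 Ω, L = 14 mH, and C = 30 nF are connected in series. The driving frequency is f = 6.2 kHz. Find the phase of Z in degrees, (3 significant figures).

ω = 2πf = 38960 rad/s
X_L = ωL = 545 Ω
X_C = 1/(ωC) = 856 Ω
Net reactance X = X_L − X_C = -310 Ω
Z = 520 − j310 Ω
|Z| = √(520² + 310²) = 606 Ω
∠Z = arctan(-310/520) = -30.8°

-30.8°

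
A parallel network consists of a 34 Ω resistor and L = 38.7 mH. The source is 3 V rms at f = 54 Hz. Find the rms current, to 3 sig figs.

245 mA

ω = 2πf = 339.3 rad/s
X_L = ωL = 13.1 Ω
Parallel: admittances add. Y = 1/R + 1/(jωL)
Y = (0.0294 − j0.0762) S
|Y| = 0.0816 S → |Z| = 1/|Y| = 12.2 Ω, ∠Z = −∠Y = 68.9°
I = V/|Z| = 3/12.2 = 245 mA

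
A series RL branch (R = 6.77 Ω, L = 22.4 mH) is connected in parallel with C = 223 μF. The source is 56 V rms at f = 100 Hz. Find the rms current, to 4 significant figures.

4.870 A

ω = 2πf = 628.3 rad/s
X_L = ωL = 14.07 Ω
X_C = 1/(ωC) = 7.137 Ω
Branch 1 (R+jX_L): Z₁ = 6.770 + j14.07 Ω, |Z₁| = 15.62 Ω
Branch 2 (−jX_C): Z₂ = −j7.137 Ω
Parallel: Z = Z₁Z₂/(Z₁+Z₂), |Z| = 11.50 Ω, ∠Z = -71.39°
I = V/|Z| = 56/11.50 = 4.870 A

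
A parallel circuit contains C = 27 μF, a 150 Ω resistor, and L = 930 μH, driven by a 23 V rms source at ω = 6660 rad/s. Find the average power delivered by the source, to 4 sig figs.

X_L = ωL = 6.194 Ω
X_C = 1/(ωC) = 5.561 Ω
Parallel: admittances add. Y = 1/R + 1/(jωL) + jωC
Y = (0.006667 + j0.01837) S
|Y| = 0.01954 S → |Z| = 1/|Y| = 51.18 Ω, ∠Z = −∠Y = -70.05°
I = V/|Z| = 449.4 mA
P = VI cos φ = 23 × 0.4494 × cos(-70.05°) = 3.527 W

3.527 W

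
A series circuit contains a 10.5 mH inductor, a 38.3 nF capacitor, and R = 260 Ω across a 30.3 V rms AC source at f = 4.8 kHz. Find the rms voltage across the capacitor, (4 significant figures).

43.18 V

ω = 2πf = 30160 rad/s
X_L = ωL = 316.7 Ω
X_C = 1/(ωC) = 865.7 Ω
Net reactance X = X_L − X_C = -549.1 Ω
Z = 260.0 − j549.1 Ω
|Z| = √(260.0² + 549.1²) = 607.5 Ω
I = V/|Z| = 49.88 mA
V_C = I·|Z_C| = 0.04988 × 865.7 = 43.18 V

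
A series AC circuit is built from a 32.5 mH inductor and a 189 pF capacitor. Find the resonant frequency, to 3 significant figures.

ω₀ = 1/√(LC) = 1/√(0.0325 × 1.89e-10) = 403500 rad/s
f₀ = ω₀/(2π) = 64.2 kHz

64.2 kHz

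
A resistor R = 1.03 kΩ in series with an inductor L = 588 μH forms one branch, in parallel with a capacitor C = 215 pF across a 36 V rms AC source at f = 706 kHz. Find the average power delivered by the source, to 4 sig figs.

169.7 mW

ω = 2πf = 4.436e+06 rad/s
X_L = ωL = 2608 Ω
X_C = 1/(ωC) = 1049 Ω
Branch 1 (R+jX_L): Z₁ = 1030 + j2608 Ω, |Z₁| = 2804 Ω
Branch 2 (−jX_C): Z₂ = −j1049 Ω
Parallel: Z = Z₁Z₂/(Z₁+Z₂), |Z| = 1573 Ω, ∠Z = -78.11°
I = V/|Z| = 22.89 mA
P = VI cos φ = 36 × 0.02289 × cos(-78.11°) = 169.7 mW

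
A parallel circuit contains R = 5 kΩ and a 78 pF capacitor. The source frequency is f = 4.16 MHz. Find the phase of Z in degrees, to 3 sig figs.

ω = 2πf = 2.614e+07 rad/s
X_C = 1/(ωC) = 490 Ω
Parallel: admittances add. Y = 1/R + jωC
Y = (0.000200 + j0.00204) S
|Y| = 0.00205 S → |Z| = 1/|Y| = 488 Ω, ∠Z = −∠Y = -84.4°

-84.4°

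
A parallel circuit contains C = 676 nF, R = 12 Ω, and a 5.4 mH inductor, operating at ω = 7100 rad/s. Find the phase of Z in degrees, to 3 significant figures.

14.3°

X_L = ωL = 38.3 Ω
X_C = 1/(ωC) = 208 Ω
Parallel: admittances add. Y = 1/R + 1/(jωL) + jωC
Y = (0.0833 − j0.0213) S
|Y| = 0.0860 S → |Z| = 1/|Y| = 11.6 Ω, ∠Z = −∠Y = 14.3°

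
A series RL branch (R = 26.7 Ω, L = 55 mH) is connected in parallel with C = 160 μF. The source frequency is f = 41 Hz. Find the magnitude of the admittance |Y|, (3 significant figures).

ω = 2πf = 257.6 rad/s
X_L = ωL = 14.2 Ω
X_C = 1/(ωC) = 24.3 Ω
Branch 1 (R+jX_L): Z₁ = 26.7 + j14.2 Ω, |Z₁| = 30.2 Ω
Branch 2 (−jX_C): Z₂ = −j24.3 Ω
Parallel: Z = Z₁Z₂/(Z₁+Z₂), |Z| = 25.7 Ω, ∠Z = -41.3°
|Y| = 1/|Z| = 38.9 mS

38.9 mS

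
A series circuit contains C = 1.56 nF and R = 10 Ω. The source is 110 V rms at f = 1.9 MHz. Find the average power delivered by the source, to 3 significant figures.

40.6 W

ω = 2πf = 1.194e+07 rad/s
X_C = 1/(ωC) = 53.7 Ω
Z = 10.0 − j53.7 Ω
|Z| = √(10.0² + 53.7²) = 54.6 Ω
∠Z = arctan(-53.7/10.0) = -79.5°
I = V/|Z| = 2.01 A
P = VI cos φ = 110 × 2.01 × cos(-79.5°) = 40.6 W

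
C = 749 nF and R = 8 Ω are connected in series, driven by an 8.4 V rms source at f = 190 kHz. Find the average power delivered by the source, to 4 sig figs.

ω = 2πf = 1.194e+06 rad/s
X_C = 1/(ωC) = 1.118 Ω
Z = 8.000 − j1.118 Ω
|Z| = √(8.000² + 1.118²) = 8.078 Ω
∠Z = arctan(-1.118/8.000) = -7.958°
I = V/|Z| = 1.040 A
P = VI cos φ = 8.4 × 1.040 × cos(-7.958°) = 8.651 W

8.651 W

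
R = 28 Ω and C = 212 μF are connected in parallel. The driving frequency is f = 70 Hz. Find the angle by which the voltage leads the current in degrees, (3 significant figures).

-69.0°

ω = 2πf = 439.8 rad/s
X_C = 1/(ωC) = 10.7 Ω
Parallel: admittances add. Y = 1/R + jωC
Y = (0.0357 + j0.0932) S
|Y| = 0.0998 S → |Z| = 1/|Y| = 10.0 Ω, ∠Z = −∠Y = -69.0°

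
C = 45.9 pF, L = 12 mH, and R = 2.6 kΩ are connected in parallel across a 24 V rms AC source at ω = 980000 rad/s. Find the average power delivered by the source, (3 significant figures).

X_L = ωL = 11800 Ω
X_C = 1/(ωC) = 22200 Ω
Parallel: admittances add. Y = 1/R + 1/(jωL) + jωC
Y = (0.000385 − j4.01e-05) S
|Y| = 0.000387 S → |Z| = 1/|Y| = 2590 Ω, ∠Z = −∠Y = 5.95°
I = V/|Z| = 9.28 mA
P = VI cos φ = 24 × 0.00928 × cos(5.95°) = 222 mW

222 mW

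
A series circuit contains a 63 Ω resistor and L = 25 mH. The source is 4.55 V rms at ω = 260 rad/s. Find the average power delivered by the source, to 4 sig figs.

325.1 mW

X_L = ωL = 6.500 Ω
Z = 63.00 + j6.500 Ω
|Z| = √(63.00² + 6.500²) = 63.33 Ω
∠Z = arctan(6.500/63.00) = 5.891°
I = V/|Z| = 71.84 mA
P = VI cos φ = 4.55 × 0.07184 × cos(5.891°) = 325.1 mW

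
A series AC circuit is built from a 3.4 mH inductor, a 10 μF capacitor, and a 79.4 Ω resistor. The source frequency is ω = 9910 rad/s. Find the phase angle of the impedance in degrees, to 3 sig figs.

X_L = ωL = 33.7 Ω
X_C = 1/(ωC) = 10.1 Ω
Net reactance X = X_L − X_C = 23.6 Ω
Z = 79.4 + j23.6 Ω
|Z| = √(79.4² + 23.6²) = 82.8 Ω
∠Z = arctan(23.6/79.4) = 16.6°

16.6°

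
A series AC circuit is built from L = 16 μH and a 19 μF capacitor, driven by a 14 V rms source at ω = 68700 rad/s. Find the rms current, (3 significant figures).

X_L = ωL = 1.10 Ω
X_C = 1/(ωC) = 0.766 Ω
Net reactance X = X_L − X_C = 0.333 Ω
Z = j0.333 Ω
|Z| = √(0² + 0.333²) = 0.333 Ω
I = V/|Z| = 14/0.333 = 42.0 A

42.0 A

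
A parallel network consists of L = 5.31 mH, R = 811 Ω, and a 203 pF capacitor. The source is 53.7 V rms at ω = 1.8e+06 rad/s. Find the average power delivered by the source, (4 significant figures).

X_L = ωL = 9558 Ω
X_C = 1/(ωC) = 2737 Ω
Parallel: admittances add. Y = 1/R + 1/(jωL) + jωC
Y = (0.001233 + j0.0002608) S
|Y| = 0.001260 S → |Z| = 1/|Y| = 793.4 Ω, ∠Z = −∠Y = -11.94°
I = V/|Z| = 67.68 mA
P = VI cos φ = 53.7 × 0.06768 × cos(-11.94°) = 3.556 W

3.556 W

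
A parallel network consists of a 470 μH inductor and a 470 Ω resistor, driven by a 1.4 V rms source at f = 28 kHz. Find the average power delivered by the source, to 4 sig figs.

4.170 mW

ω = 2πf = 175900 rad/s
X_L = ωL = 82.69 Ω
Parallel: admittances add. Y = 1/R + 1/(jωL)
Y = (0.002128 − j0.01209) S
|Y| = 0.01228 S → |Z| = 1/|Y| = 81.44 Ω, ∠Z = −∠Y = 80.02°
I = V/|Z| = 17.19 mA
P = VI cos φ = 1.4 × 0.01719 × cos(80.02°) = 4.170 mW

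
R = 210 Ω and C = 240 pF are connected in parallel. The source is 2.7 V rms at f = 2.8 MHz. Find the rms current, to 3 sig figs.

17.2 mA

ω = 2πf = 1.759e+07 rad/s
X_C = 1/(ωC) = 237 Ω
Parallel: admittances add. Y = 1/R + jωC
Y = (0.00476 + j0.00422) S
|Y| = 0.00636 S → |Z| = 1/|Y| = 157 Ω, ∠Z = −∠Y = -41.6°
I = V/|Z| = 2.7/157 = 17.2 mA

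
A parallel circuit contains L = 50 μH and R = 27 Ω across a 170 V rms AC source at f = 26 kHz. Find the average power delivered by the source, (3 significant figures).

ω = 2πf = 163400 rad/s
X_L = ωL = 8.17 Ω
Parallel: admittances add. Y = 1/R + 1/(jωL)
Y = (0.0370 − j0.122) S
|Y| = 0.128 S → |Z| = 1/|Y| = 7.82 Ω, ∠Z = −∠Y = 73.2°
I = V/|Z| = 21.7 A
P = VI cos φ = 170 × 21.7 × cos(73.2°) = 1.07 kW

1.07 kW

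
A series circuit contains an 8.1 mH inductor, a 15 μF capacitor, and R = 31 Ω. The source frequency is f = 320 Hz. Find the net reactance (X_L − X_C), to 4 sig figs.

ω = 2πf = 2011 rad/s
X_L = ωL = 16.29 Ω
X_C = 1/(ωC) = 33.16 Ω
X = 16.29 − 33.16 = -16.87 Ω

-16.87 Ω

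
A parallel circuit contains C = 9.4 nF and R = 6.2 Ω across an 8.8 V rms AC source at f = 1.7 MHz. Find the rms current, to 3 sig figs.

1.67 A

ω = 2πf = 1.068e+07 rad/s
X_C = 1/(ωC) = 9.96 Ω
Parallel: admittances add. Y = 1/R + jωC
Y = (0.161 + j0.100) S
|Y| = 0.190 S → |Z| = 1/|Y| = 5.26 Ω, ∠Z = −∠Y = -31.9°
I = V/|Z| = 8.8/5.26 = 1.67 A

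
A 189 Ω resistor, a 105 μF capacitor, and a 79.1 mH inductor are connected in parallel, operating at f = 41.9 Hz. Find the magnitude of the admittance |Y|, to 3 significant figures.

ω = 2πf = 263.3 rad/s
X_L = ωL = 20.8 Ω
X_C = 1/(ωC) = 36.2 Ω
Parallel: admittances add. Y = 1/R + 1/(jωL) + jωC
Y = (0.00529 − j0.0204) S
|Y| = 0.0211 S → |Z| = 1/|Y| = 47.5 Ω, ∠Z = −∠Y = 75.4°

21.1 mS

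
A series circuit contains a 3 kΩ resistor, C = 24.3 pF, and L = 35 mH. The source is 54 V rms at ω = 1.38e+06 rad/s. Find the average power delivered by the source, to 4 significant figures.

X_L = ωL = 48300 Ω
X_C = 1/(ωC) = 29820 Ω
Net reactance X = X_L − X_C = 18480 Ω
Z = 3000 + j18480 Ω
|Z| = √(3000² + 18480²) = 18720 Ω
∠Z = arctan(18480/3000) = 80.78°
I = V/|Z| = 2.884 mA
P = VI cos φ = 54 × 0.002884 × cos(80.78°) = 24.96 mW

24.96 mW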